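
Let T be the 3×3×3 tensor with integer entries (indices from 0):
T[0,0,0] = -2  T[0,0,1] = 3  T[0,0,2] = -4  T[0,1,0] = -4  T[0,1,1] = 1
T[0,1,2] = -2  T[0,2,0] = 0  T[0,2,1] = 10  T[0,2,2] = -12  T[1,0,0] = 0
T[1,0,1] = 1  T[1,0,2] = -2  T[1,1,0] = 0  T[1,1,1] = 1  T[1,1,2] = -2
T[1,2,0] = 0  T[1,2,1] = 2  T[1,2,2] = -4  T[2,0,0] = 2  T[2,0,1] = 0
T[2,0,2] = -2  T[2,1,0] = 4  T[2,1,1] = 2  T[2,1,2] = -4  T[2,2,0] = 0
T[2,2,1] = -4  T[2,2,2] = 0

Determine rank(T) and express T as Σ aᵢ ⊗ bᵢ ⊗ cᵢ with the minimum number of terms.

rank(T) = 3

Lower bound: in the mode-3 unfolding of T (rows indexed by k, columns by (i,j)) the 3×3 minor on rows k ∈ {0, 1, 2}, columns (i,j) ∈ {(0,0), (0,1), (1,0)} is det [[-2, -4, 0], [3, 1, 1], [-4, -2, -2]] = -8 ≠ 0, so that unfolding has rank ≥ 3 and hence rank(T) ≥ 3 (CP rank is at least every unfolding rank, though it can be larger).
Upper bound: T is a sum of 3 rank-1 terms, T = [1, 0, -1] ⊗ [0, 1, -2] ⊗ [-2, -2, 2] + [1, 0, -1] ⊗ [1, 1, 2] ⊗ [-2, 2, -2] + [1, 1, 2] ⊗ [1, 1, 2] ⊗ [0, 1, -2] (one valid choice — decompositions are not unique — normalised so each a, b is primitive with positive first nonzero entry; check it by expanding all entries), so rank(T) ≤ 3.
These bounds meet, so rank(T) = 3.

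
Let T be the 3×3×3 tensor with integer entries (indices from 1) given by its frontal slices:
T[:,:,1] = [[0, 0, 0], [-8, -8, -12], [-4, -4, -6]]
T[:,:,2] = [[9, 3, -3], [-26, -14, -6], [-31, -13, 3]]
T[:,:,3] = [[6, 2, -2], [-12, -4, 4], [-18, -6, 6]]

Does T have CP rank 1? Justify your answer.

The mode-2 unfolding of T (rows indexed by j, columns by (i,k) = (1,1), (1,2), (1,3), (2,1), (2,2), (2,3), (3,1), (3,2), (3,3)) is [[0, 9, 6, -8, -26, -12, -4, -31, -18], [0, 3, 2, -8, -14, -4, -4, -13, -6], [0, -3, -2, -12, -6, 4, -6, 3, 6]].
There the 2×2 minor on rows j ∈ {1, 2}, columns (i,k) ∈ {(1,2), (2,1)} is det [[9, -8], [3, -8]] = -48 ≠ 0, so this unfolding has rank ≥ 2; CP rank is at least every unfolding rank, so rank(T) ≥ 2.
In particular rank(T) ≥ 2 > 1, so T is not rank-1.

No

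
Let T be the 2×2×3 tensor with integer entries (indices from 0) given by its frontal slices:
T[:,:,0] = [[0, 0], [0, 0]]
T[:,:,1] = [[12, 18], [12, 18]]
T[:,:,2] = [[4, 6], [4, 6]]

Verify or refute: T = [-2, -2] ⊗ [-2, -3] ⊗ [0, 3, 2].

Reconstruct entry (0,0,2) from the claimed factors: Σₗ aₗ[0]bₗ[0]cₗ[2] = (-2)·(-2)·(2) = 8, but T[0,0,2] = 4. The claim is false.

No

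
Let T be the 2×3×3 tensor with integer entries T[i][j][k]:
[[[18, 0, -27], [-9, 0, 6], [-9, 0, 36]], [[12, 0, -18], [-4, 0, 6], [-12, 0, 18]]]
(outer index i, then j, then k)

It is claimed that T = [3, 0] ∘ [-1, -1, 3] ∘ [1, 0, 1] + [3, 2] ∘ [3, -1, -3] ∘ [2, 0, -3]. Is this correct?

Reconstruct entry (0,0,0) from the claimed factors: Σₗ aₗ[0]bₗ[0]cₗ[0] = (3)·(-1)·(1) + (3)·(3)·(2) = 15, but T[0,0,0] = 18. The claim is false.

No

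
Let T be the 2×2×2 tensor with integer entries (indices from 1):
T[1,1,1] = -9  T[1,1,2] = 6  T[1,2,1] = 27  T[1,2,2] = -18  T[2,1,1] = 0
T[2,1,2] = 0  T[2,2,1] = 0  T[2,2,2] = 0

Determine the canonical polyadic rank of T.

Lower bound: T ≠ 0 (e.g. T[1,1,1] = -9), so rank(T) ≥ 1.
Upper bound: the mode-1 fibre T[:,1,1] = [-9, 0] gives a = [1, 0] (primitive direction); the mode-2 fibre T[1,:,1] = [-9, 27] gives b = [1, -3]; then c[k] = T[1,1,k] / (a[1]·b[1]) = [-9, 6] / 1 = [-9, 6].
Expanding [1, 0] ⊗ [1, -3] ⊗ [-9, 6] reproduces all 8 entries of T, so T = [1, 0] ⊗ [1, -3] ⊗ [-9, 6] and rank(T) ≤ 1.
These bounds meet, so rank(T) = 1.

1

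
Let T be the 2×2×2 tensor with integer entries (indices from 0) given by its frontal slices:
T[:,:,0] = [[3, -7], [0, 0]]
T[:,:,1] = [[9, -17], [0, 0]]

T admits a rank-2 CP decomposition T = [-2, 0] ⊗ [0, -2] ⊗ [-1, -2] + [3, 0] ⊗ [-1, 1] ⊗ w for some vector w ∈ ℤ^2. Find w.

Subtract the known terms from T to get the rank-1 residual R = [3, 0] ⊗ [-1, 1] ⊗ w, so R[i,j,k] = a[i]·b[j]·w[k]. Pick indices with nonzero a[0]·b[0] = (3)·(-1) = -3. Only the fibre through (0,0,·) is needed: R[0,0,:] = T[0,0,:] − Σₗ aₗ[0]bₗ[0]cₗ = [3, 9] − (-2)·(0)·[-1, -2] = [3, 9]. Then w[k] = R[0,0,k] / -3 for each k, giving w = [3, 9] / -3 = [-1, -3].

w = [-1, -3]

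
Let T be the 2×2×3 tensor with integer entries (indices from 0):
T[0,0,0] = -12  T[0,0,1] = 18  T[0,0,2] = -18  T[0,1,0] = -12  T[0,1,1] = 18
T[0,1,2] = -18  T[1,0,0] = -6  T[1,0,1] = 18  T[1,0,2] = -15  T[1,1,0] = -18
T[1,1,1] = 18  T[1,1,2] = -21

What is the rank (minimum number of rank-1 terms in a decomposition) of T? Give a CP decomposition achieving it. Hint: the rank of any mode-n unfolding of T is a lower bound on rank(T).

rank(T) = 2

Lower bound: the mode-2 unfolding of T (rows indexed by j, columns by (i,k) = (0,0), (0,1), (0,2), (1,0), (1,1), (1,2)) is [[-12, 18, -18, -6, 18, -15], [-12, 18, -18, -18, 18, -21]].
There the 2×2 minor on rows j ∈ {0, 1}, columns (i,k) ∈ {(0,0), (1,0)} is det [[-12, -6], [-12, -18]] = 144 ≠ 0, so this unfolding has rank ≥ 2; CP rank is at least every unfolding rank, so rank(T) ≥ 2. (This is only a lower bound: in general the CP rank may exceed every unfolding rank, so we still need to exhibit 2 rank-1 terms summing to T.)
Upper bound — finding two terms. Write S_k = T[:,:,k] for the frontal slices: S₀ = [[-12, -12], [-6, -18]], S₁ = [[18, 18], [18, 18]], S₂ = [[-18, -18], [-15, -21]].
If T = a₁ ∘ b₁ ∘ c₁ + a₂ ∘ b₂ ∘ c₂ then each S_k = c₁[k]·a₁b₁ᵀ + c₂[k]·a₂b₂ᵀ. S₀ and S₁ are linearly independent, so a₁b₁ᵀ and a₂b₂ᵀ must span the same plane of matrices: they are the rank-1 matrices of the form x·S₀ + y·S₁.
det(x·S₀ + y·S₁) is 144·x² − 216·xy = 72·(2·x − 3·y)(x), vanishing at (x:y) = (3:2) and (0:1).
M₁ = 3·S₀ + 2·S₁ = [[0, 0], [18, -18]] = 18·[0, 1][1, -1]ᵀ and M₂ = S₁ = [[18, 18], [18, 18]] = 18·[1, 1][1, 1]ᵀ, so take a₁ = [0, 1], b₁ = [1, -1], a₂ = [1, 1], b₂ = [1, 1].
Each slice is an integer combination of E₁ = a₁b₁ᵀ and E₂ = a₂b₂ᵀ: S₀ = 6·E₁ − 12·E₂, S₁ = 18·E₂, S₂ = 3·E₁ − 18·E₂; reading off coefficients, c₁ = [6, 0, 3] and c₂ = [-12, 18, -18].
Hence T = [0, 1] ∘ [1, -1] ∘ [6, 0, 3] + [1, 1] ∘ [1, 1] ∘ [-12, 18, -18], so rank(T) ≤ 2.
These bounds meet, so rank(T) = 2.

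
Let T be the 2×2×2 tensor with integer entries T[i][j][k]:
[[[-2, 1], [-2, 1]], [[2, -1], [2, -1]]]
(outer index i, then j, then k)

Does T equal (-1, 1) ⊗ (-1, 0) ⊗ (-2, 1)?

Reconstruct entry (0,1,0) from the claimed factors: Σₗ aₗ[0]bₗ[1]cₗ[0] = (-1)·(0)·(-2) = 0, but T[0,1,0] = -2. The claim is false.

No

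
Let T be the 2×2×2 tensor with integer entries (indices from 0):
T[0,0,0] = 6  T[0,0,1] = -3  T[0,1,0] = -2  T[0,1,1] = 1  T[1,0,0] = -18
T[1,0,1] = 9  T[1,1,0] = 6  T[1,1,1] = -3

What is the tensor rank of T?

1

Lower bound: T ≠ 0 (e.g. T[0,0,0] = 6), so rank(T) ≥ 1.
Upper bound: if T = a ⊗ b ⊗ c then every fibre of T is a multiple of the corresponding factor, so read the factors off the fibres through the nonzero entry T[0,0,0] = 6.
The mode-1 fibre T[:,0,0] = [6, -18] gives a = [1, -3] (primitive direction); the mode-2 fibre T[0,:,0] = [6, -2] gives b = [3, -1]; then c[k] = T[0,0,k] / (a[0]·b[0]) = [6, -3] / 3 = [2, -1].
Expanding [1, -3] ⊗ [3, -1] ⊗ [2, -1] reproduces all 8 entries of T, so T = [1, -3] ⊗ [3, -1] ⊗ [2, -1] and rank(T) ≤ 1.
These bounds meet, so rank(T) = 1.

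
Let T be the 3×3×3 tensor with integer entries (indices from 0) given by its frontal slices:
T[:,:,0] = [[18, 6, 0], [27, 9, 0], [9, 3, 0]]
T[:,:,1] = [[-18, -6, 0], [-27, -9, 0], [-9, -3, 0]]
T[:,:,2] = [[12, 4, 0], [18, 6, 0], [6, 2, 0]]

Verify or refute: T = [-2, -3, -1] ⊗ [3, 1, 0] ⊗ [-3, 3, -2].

Yes

Reconstruct entrywise from the claimed factors. For example, T[0,2,2] = 0 and Σₗ aₗ[0]bₗ[2]cₗ[2] = (-2)·(0)·(-2) = 0; checking all 27 entries, every one matches. The claim holds.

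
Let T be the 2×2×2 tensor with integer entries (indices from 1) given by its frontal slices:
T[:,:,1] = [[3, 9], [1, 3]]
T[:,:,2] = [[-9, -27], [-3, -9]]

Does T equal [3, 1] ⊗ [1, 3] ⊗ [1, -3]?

Reconstruct entrywise from the claimed factors. For example, T[1,2,1] = 9 and Σₗ aₗ[1]bₗ[2]cₗ[1] = (3)·(3)·(1) = 9; checking all 8 entries, every one matches. The claim holds.

Yes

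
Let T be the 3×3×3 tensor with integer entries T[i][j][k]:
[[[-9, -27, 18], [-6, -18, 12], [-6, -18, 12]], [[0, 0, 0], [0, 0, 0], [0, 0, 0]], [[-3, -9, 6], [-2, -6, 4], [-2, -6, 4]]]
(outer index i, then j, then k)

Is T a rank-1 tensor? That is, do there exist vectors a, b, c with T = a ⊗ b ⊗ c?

Yes

If T = a ⊗ b ⊗ c then every fibre of T is a multiple of the corresponding factor, so read the factors off the fibres through the nonzero entry T[0,0,0] = -9.
The mode-1 fibre T[:,0,0] = [-9, 0, -3] gives a = (3, 0, 1) (primitive direction); the mode-2 fibre T[0,:,0] = [-9, -6, -6] gives b = (3, 2, 2); then c[k] = T[0,0,k] / (a[0]·b[0]) = [-9, -27, 18] / 9 = (-1, -3, 2).
Expanding (3, 0, 1) ⊗ (3, 2, 2) ⊗ (-1, -3, 2) reproduces all 27 entries of T, so T = (3, 0, 1) ⊗ (3, 2, 2) ⊗ (-1, -3, 2) and rank(T) ≤ 1.
Equivalently every frontal slice T[:,:,k] is c[k] times the rank-1 matrix (3, 0, 1) ⊗ (3, 2, 2). So T has rank 1 (it is nonzero).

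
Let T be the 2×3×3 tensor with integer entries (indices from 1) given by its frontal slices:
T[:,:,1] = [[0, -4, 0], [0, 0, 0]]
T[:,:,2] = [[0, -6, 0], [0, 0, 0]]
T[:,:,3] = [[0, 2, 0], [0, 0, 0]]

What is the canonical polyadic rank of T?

Lower bound: T ≠ 0 (e.g. T[1,2,1] = -4), so rank(T) ≥ 1.
Upper bound: the mode-1 fibre T[:,2,1] = [-4, 0] gives a = (1, 0) (primitive direction); the mode-2 fibre T[1,:,1] = [0, -4, 0] gives b = (0, 1, 0); then c[k] = T[1,2,k] / (a[1]·b[2]) = [-4, -6, 2] / 1 = (-4, -6, 2).
Expanding (1, 0) ⊗ (0, 1, 0) ⊗ (-4, -6, 2) reproduces all 18 entries of T, so T = (1, 0) ⊗ (0, 1, 0) ⊗ (-4, -6, 2) and rank(T) ≤ 1.
These bounds meet, so rank(T) = 1.

1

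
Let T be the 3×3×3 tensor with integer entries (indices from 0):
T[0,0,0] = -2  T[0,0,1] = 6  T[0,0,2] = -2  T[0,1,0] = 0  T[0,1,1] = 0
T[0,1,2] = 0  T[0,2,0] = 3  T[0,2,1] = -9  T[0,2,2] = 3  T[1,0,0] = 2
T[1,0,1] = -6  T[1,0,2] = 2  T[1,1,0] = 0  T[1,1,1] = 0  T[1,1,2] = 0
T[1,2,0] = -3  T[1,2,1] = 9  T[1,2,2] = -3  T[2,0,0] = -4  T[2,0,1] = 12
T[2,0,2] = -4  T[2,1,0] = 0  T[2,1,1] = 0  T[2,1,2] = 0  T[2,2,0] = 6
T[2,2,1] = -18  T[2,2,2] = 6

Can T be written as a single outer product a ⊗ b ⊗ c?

If T = a ⊗ b ⊗ c then every fibre of T is a multiple of the corresponding factor, so read the factors off the fibres through the nonzero entry T[0,0,0] = -2.
The mode-1 fibre T[:,0,0] = [-2, 2, -4] gives a = [1, -1, 2] (primitive direction); the mode-2 fibre T[0,:,0] = [-2, 0, 3] gives b = [2, 0, -3]; then c[k] = T[0,0,k] / (a[0]·b[0]) = [-2, 6, -2] / 2 = [-1, 3, -1].
Expanding [1, -1, 2] ⊗ [2, 0, -3] ⊗ [-1, 3, -1] reproduces all 27 entries of T, so T = [1, -1, 2] ⊗ [2, 0, -3] ⊗ [-1, 3, -1] and rank(T) ≤ 1.
Equivalently every frontal slice T[:,:,k] is c[k] times the rank-1 matrix [1, -1, 2] ⊗ [2, 0, -3]. So T has rank 1 (it is nonzero).

Yes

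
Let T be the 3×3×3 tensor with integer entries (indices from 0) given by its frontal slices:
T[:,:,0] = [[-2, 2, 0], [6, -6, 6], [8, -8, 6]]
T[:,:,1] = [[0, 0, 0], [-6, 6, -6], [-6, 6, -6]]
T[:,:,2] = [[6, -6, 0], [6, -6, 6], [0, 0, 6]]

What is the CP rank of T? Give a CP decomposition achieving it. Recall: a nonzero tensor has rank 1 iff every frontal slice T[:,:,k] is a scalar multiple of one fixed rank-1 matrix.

Lower bound: the mode-2 unfolding of T (rows indexed by j, columns by (i,k) = (0,0), (0,1), (0,2), (1,0), (1,1), (1,2), (2,0), (2,1), (2,2)) is [[-2, 0, 6, 6, -6, 6, 8, -6, 0], [2, 0, -6, -6, 6, -6, -8, 6, 0], [0, 0, 0, 6, -6, 6, 6, -6, 6]].
There the 2×2 minor on rows j ∈ {0, 2}, columns (i,k) ∈ {(0,0), (1,0)} is det [[-2, 6], [0, 6]] = -12 ≠ 0, so this unfolding has rank ≥ 2; CP rank is at least every unfolding rank, so rank(T) ≥ 2. (Unfolding ranks only ever bound the CP rank from below — rank(T) can be strictly larger than all of them — so the matching upper bound has to come from an explicit 2-term decomposition.)
Upper bound — finding two terms. Write S_k = T[:,:,k] for the frontal slices: S₀ = [[-2, 2, 0], [6, -6, 6], [8, -8, 6]], S₁ = [[0, 0, 0], [-6, 6, -6], [-6, 6, -6]], S₂ = [[6, -6, 0], [6, -6, 6], [0, 0, 6]].
If T = a₁ ⊗ b₁ ⊗ c₁ + a₂ ⊗ b₂ ⊗ c₂ then each S_k = c₁[k]·a₁b₁ᵀ + c₂[k]·a₂b₂ᵀ. S₀ and S₁ are linearly independent, so a₁b₁ᵀ and a₂b₂ᵀ must span the same plane of matrices: they are the rank-1 matrices of the form x·S₀ + y·S₁.
The 2×2 minor of x·S₀ + y·S₁ on rows {0,1}, columns {0,2} is −12·x² + 12·xy = (-12)·(x − y)(x), vanishing at (x:y) = (1:1) and (0:1).
M₁ = S₀ + S₁ = [[-2, 2, 0], [0, 0, 0], [2, -2, 0]] = (-2)·[1, 0, -1][1, -1, 0]ᵀ and M₂ = S₁ = [[0, 0, 0], [-6, 6, -6], [-6, 6, -6]] = (-6)·[0, 1, 1][1, -1, 1]ᵀ, so take a₁ = [1, 0, -1], b₁ = [1, -1, 0], a₂ = [0, 1, 1], b₂ = [1, -1, 1].
Each slice is an integer combination of E₁ = a₁b₁ᵀ and E₂ = a₂b₂ᵀ: S₀ = −2·E₁ + 6·E₂, S₁ = −6·E₂, S₂ = 6·E₁ + 6·E₂; reading off coefficients, c₁ = [-2, 0, 6] and c₂ = [6, -6, 6].
Hence T = [1, 0, -1] ⊗ [1, -1, 0] ⊗ [-2, 0, 6] + [0, 1, 1] ⊗ [1, -1, 1] ⊗ [6, -6, 6], so rank(T) ≤ 2.
These bounds meet, so rank(T) = 2.

rank(T) = 2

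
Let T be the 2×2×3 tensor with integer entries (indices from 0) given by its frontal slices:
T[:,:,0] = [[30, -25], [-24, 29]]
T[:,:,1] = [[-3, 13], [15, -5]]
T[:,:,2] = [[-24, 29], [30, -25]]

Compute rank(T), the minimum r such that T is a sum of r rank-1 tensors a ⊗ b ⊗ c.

Lower bound: in the mode-1 unfolding of T (rows indexed by i, columns by (j,k)) the 2×2 minor on rows i ∈ {0, 1}, columns (j,k) ∈ {(0,0), (0,1)} is det [[30, -3], [-24, 15]] = 378 ≠ 0, so that unfolding has rank ≥ 2 and hence rank(T) ≥ 2 (CP rank is at least every unfolding rank, though it can be larger).
Upper bound: with S_k = T[:,:,k], the two rank-1 terms a₁b₁ᵀ, a₂b₂ᵀ are the rank-1 members of the pencil x·S₀ + y·S₁.
det(x·S₀ + y·S₁) is 270·x² + 450·xy − 180·y² = 90·(x + 2·y)(3·x − y), vanishing at (x:y) = (2:-1) and (1:3).
M₁ = 2·S₀ − S₁ = [[63, -63], [-63, 63]] = 63·[1, -1][1, -1]ᵀ and M₂ = S₀ + 3·S₁ = [[21, 14], [21, 14]] = 7·[1, 1][3, 2]ᵀ, so take a₁ = [1, -1], b₁ = [1, -1], a₂ = [1, 1], b₂ = [3, 2].
Each slice is an integer combination of E₁ = a₁b₁ᵀ and E₂ = a₂b₂ᵀ: S₀ = 27·E₁ + E₂, S₁ = −9·E₁ + 2·E₂, S₂ = −27·E₁ + E₂; reading off coefficients, c₁ = [27, -9, -27] and c₂ = [1, 2, 1].
Hence T = [1, -1] ⊗ [1, -1] ⊗ [27, -9, -27] + [1, 1] ⊗ [3, 2] ⊗ [1, 2, 1], so rank(T) ≤ 2.
These bounds meet, so rank(T) = 2.

2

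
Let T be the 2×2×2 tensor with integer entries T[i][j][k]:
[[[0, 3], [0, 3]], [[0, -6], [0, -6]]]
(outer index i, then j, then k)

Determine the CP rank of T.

Lower bound: T ≠ 0 (e.g. T[0,0,1] = 3), so rank(T) ≥ 1.
Upper bound: if T = a ⊗ b ⊗ c then every fibre of T is a multiple of the corresponding factor, so read the factors off the fibres through the nonzero entry T[0,0,1] = 3.
The mode-1 fibre T[:,0,1] = [3, -6] gives a = [1, -2] (primitive direction); the mode-2 fibre T[0,:,1] = [3, 3] gives b = [1, 1]; then c[k] = T[0,0,k] / (a[0]·b[0]) = [0, 3] / 1 = [0, 3].
Expanding [1, -2] ⊗ [1, 1] ⊗ [0, 3] reproduces all 8 entries of T, so T = [1, -2] ⊗ [1, 1] ⊗ [0, 3] and rank(T) ≤ 1.
These bounds meet, so rank(T) = 1.
Check entry T[0,1,0] = 0: (1)·(1)·(0) = 0.

1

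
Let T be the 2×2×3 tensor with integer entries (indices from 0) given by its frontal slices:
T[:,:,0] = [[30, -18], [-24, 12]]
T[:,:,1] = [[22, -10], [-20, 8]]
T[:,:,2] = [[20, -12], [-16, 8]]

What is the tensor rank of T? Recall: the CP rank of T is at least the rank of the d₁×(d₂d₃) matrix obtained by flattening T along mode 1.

2

Lower bound: in the mode-1 unfolding of T (rows indexed by i, columns by (j,k)) the 2×2 minor on rows i ∈ {0, 1}, columns (j,k) ∈ {(0,0), (0,1)} is det [[30, 22], [-24, -20]] = -72 ≠ 0, so that unfolding has rank ≥ 2 and hence rank(T) ≥ 2 (CP rank is at least every unfolding rank, though it can be larger).
Upper bound: with S_k = T[:,:,k], the two rank-1 terms a₁b₁ᵀ, a₂b₂ᵀ are the rank-1 members of the pencil x·S₀ + y·S₁.
det(x·S₀ + y·S₁) is −72·x² − 96·xy − 24·y² = (-24)·(x + y)(3·x + y), vanishing at (x:y) = (1:-1) and (1:-3).
M₁ = S₀ − S₁ = [[8, -8], [-4, 4]] = 4·[2, -1][1, -1]ᵀ and M₂ = S₀ − 3·S₁ = [[-36, 12], [36, -12]] = (-12)·[1, -1][3, -1]ᵀ, so take a₁ = [2, -1], b₁ = [1, -1], a₂ = [1, -1], b₂ = [3, -1].
Each slice is an integer combination of E₁ = a₁b₁ᵀ and E₂ = a₂b₂ᵀ: S₀ = 6·E₁ + 6·E₂, S₁ = 2·E₁ + 6·E₂, S₂ = 4·E₁ + 4·E₂; reading off coefficients, c₁ = [6, 2, 4] and c₂ = [6, 6, 4].
Hence T = [2, -1] ⊗ [1, -1] ⊗ [6, 2, 4] + [1, -1] ⊗ [3, -1] ⊗ [6, 6, 4], so rank(T) ≤ 2.
These bounds meet, so rank(T) = 2.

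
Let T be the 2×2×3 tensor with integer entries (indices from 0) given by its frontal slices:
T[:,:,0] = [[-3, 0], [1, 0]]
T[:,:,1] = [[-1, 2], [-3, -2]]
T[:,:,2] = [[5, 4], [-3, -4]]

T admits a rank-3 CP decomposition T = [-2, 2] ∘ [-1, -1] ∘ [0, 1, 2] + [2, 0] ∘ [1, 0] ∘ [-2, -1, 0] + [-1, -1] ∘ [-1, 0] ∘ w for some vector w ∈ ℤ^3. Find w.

Subtract the known terms from T to get the rank-1 residual R = [-1, -1] ∘ [-1, 0] ∘ w, so R[i,j,k] = a[i]·b[j]·w[k]. Pick indices with nonzero a[0]·b[0] = (-1)·(-1) = 1. Only the fibre through (0,0,·) is needed: R[0,0,:] = T[0,0,:] − Σₗ aₗ[0]bₗ[0]cₗ = [-3, -1, 5] − (-2)·(-1)·[0, 1, 2] − (2)·(1)·[-2, -1, 0] = [1, -1, 1]. Then w[k] = R[0,0,k] / 1 for each k, giving w = [1, -1, 1] / 1 = [1, -1, 1].

w = [1, -1, 1]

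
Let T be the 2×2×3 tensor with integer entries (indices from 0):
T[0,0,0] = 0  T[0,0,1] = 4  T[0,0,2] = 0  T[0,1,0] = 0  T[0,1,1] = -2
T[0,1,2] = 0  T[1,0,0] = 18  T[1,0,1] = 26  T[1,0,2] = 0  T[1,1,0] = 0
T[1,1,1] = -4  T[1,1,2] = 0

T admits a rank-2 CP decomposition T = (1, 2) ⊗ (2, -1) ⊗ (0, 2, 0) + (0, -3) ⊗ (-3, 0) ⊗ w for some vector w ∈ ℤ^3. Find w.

w = (2, 2, 0)

Subtract the known terms from T to get the rank-1 residual R = (0, -3) ⊗ (-3, 0) ⊗ w, so R[i,j,k] = a[i]·b[j]·w[k]. Pick indices with nonzero a[1]·b[0] = (-3)·(-3) = 9. Only the fibre through (1,0,·) is needed: R[1,0,:] = T[1,0,:] − Σₗ aₗ[1]bₗ[0]cₗ = [18, 26, 0] − (2)·(2)·(0, 2, 0) = [18, 18, 0]. Then w[k] = R[1,0,k] / 9 for each k, giving w = [18, 18, 0] / 9 = (2, 2, 0).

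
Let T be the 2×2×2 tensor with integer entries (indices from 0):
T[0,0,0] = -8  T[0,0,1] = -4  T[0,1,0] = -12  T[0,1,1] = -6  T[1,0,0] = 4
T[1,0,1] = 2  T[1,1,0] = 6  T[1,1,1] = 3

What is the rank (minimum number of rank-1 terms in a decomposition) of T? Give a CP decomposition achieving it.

rank(T) = 1

Lower bound: T ≠ 0 (e.g. T[0,0,0] = -8), so rank(T) ≥ 1.
Upper bound: if T = a ⊗ b ⊗ c then every fibre of T is a multiple of the corresponding factor, so read the factors off the fibres through the nonzero entry T[0,0,0] = -8.
The mode-1 fibre T[:,0,0] = [-8, 4] gives a = [2, -1] (primitive direction); the mode-2 fibre T[0,:,0] = [-8, -12] gives b = [2, 3]; then c[k] = T[0,0,k] / (a[0]·b[0]) = [-8, -4] / 4 = [-2, -1].
Expanding [2, -1] ⊗ [2, 3] ⊗ [-2, -1] reproduces all 8 entries of T, so T = [2, -1] ⊗ [2, 3] ⊗ [-2, -1] and rank(T) ≤ 1.
These bounds meet, so rank(T) = 1.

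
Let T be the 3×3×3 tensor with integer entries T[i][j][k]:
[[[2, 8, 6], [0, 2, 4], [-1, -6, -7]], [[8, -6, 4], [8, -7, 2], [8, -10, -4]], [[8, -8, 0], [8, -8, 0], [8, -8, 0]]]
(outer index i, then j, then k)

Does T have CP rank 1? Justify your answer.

No

The mode-3 unfolding of T (rows indexed by k, columns by (i,j) = (0,0), (0,1), (0,2), (1,0), (1,1), (1,2), (2,0), (2,1), (2,2)) is [[2, 0, -1, 8, 8, 8, 8, 8, 8], [8, 2, -6, -6, -7, -10, -8, -8, -8], [6, 4, -7, 4, 2, -4, 0, 0, 0]].
There the 3×3 minor on rows k ∈ {0, 1, 2}, columns (i,j) ∈ {(0,0), (0,1), (1,0)} is det [[2, 0, 8], [8, 2, -6], [6, 4, 4]] = 224 ≠ 0, so this unfolding has rank ≥ 3; CP rank is at least every unfolding rank, so rank(T) ≥ 3.
In particular rank(T) ≥ 3 > 1, so T is not rank-1.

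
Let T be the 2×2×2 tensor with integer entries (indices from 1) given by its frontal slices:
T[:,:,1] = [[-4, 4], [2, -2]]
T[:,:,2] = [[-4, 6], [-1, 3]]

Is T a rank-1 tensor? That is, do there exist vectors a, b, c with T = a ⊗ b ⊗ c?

No

The mode-3 unfolding of T (rows indexed by k, columns by (i,j) = (1,1), (1,2), (2,1), (2,2)) is [[-4, 4, 2, -2], [-4, 6, -1, 3]].
There the 2×2 minor on rows k ∈ {1, 2}, columns (i,j) ∈ {(1,1), (1,2)} is det [[-4, 4], [-4, 6]] = -8 ≠ 0, so this unfolding has rank ≥ 2; CP rank is at least every unfolding rank, so rank(T) ≥ 2.
In particular rank(T) ≥ 2 > 1, so T is not rank-1.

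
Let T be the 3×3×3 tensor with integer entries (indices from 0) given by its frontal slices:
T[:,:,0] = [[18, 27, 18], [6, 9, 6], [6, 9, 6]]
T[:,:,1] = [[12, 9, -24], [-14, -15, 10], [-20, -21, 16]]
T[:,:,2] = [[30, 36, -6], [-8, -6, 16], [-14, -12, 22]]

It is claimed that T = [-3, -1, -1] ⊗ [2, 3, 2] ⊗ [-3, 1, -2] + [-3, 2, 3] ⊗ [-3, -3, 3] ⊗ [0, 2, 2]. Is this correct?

Yes

Reconstruct entrywise from the claimed factors. For example, T[0,0,0] = 18 and Σₗ aₗ[0]bₗ[0]cₗ[0] = (-3)·(2)·(-3) + (-3)·(-3)·(0) = 18; checking all 27 entries, every one matches. The claim holds.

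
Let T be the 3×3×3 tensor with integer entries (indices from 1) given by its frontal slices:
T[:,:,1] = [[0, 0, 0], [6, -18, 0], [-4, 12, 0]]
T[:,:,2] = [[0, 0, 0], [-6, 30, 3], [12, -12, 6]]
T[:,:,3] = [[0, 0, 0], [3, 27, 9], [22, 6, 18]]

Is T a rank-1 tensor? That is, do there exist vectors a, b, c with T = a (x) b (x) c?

The mode-2 unfolding of T (rows indexed by j, columns by (i,k) = (1,1), (1,2), (1,3), (2,1), (2,2), (2,3), (3,1), (3,2), (3,3)) is [[0, 0, 0, 6, -6, 3, -4, 12, 22], [0, 0, 0, -18, 30, 27, 12, -12, 6], [0, 0, 0, 0, 3, 9, 0, 6, 18]].
There the 2×2 minor on rows j ∈ {1, 2}, columns (i,k) ∈ {(2,1), (2,2)} is det [[6, -6], [-18, 30]] = 72 ≠ 0, so this unfolding has rank ≥ 2; CP rank is at least every unfolding rank, so rank(T) ≥ 2.
In particular rank(T) ≥ 2 > 1, so T is not rank-1.

No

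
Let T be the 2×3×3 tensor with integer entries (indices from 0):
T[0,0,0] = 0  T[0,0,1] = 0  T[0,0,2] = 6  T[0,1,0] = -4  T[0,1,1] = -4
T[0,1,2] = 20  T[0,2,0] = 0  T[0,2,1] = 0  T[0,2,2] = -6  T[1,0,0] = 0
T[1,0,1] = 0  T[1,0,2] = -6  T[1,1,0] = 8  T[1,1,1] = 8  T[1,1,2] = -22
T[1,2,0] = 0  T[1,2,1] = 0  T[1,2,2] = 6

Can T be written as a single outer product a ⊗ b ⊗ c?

No

The mode-3 unfolding of T (rows indexed by k, columns by (i,j) = (0,0), (0,1), (0,2), (1,0), (1,1), (1,2)) is [[0, -4, 0, 0, 8, 0], [0, -4, 0, 0, 8, 0], [6, 20, -6, -6, -22, 6]].
There the 2×2 minor on rows k ∈ {0, 2}, columns (i,j) ∈ {(0,0), (0,1)} is det [[0, -4], [6, 20]] = 24 ≠ 0, so this unfolding has rank ≥ 2; CP rank is at least every unfolding rank, so rank(T) ≥ 2.
In particular rank(T) ≥ 2 > 1, so T is not rank-1.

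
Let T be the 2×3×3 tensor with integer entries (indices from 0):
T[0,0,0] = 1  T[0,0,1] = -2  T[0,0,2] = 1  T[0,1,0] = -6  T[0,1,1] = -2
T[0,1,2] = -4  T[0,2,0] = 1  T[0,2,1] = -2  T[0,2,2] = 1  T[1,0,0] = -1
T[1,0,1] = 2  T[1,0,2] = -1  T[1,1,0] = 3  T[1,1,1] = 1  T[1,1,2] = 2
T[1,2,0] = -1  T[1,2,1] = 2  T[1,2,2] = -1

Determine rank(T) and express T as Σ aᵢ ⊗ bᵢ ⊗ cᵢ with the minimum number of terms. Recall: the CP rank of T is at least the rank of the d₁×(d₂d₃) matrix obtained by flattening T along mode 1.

Lower bound: the mode-2 unfolding of T (rows indexed by j, columns by (i,k) = (0,0), (0,1), (0,2), (1,0), (1,1), (1,2)) is [[1, -2, 1, -1, 2, -1], [-6, -2, -4, 3, 1, 2], [1, -2, 1, -1, 2, -1]].
There the 2×2 minor on rows j ∈ {0, 1}, columns (i,k) ∈ {(0,0), (0,1)} is det [[1, -2], [-6, -2]] = -14 ≠ 0, so this unfolding has rank ≥ 2; CP rank is at least every unfolding rank, so rank(T) ≥ 2. (Flattening ranks never certify an upper bound on CP rank; for that we must actually write T with 2 rank-1 terms.)
Upper bound — finding two terms. Write S_k = T[:,:,k] for the frontal slices: S₀ = [[1, -6, 1], [-1, 3, -1]], S₁ = [[-2, -2, -2], [2, 1, 2]], S₂ = [[1, -4, 1], [-1, 2, -1]].
If T = a₁ ⊗ b₁ ⊗ c₁ + a₂ ⊗ b₂ ⊗ c₂ then each S_k = c₁[k]·a₁b₁ᵀ + c₂[k]·a₂b₂ᵀ. S₀ and S₁ are linearly independent, so a₁b₁ᵀ and a₂b₂ᵀ must span the same plane of matrices: they are the rank-1 matrices of the form x·S₀ + y·S₁.
The 2×2 minor of x·S₀ + y·S₁ on rows {0,1}, columns {0,1} is −3·x² + 5·xy + 2·y² = −(x − 2·y)(3·x + y), vanishing at (x:y) = (2:1) and (1:-3).
M₁ = 2·S₀ + S₁ = [[0, -14, 0], [0, 7, 0]] = (-7)·(2, -1)(0, 1, 0)ᵀ and M₂ = S₀ − 3·S₁ = [[7, 0, 7], [-7, 0, -7]] = 7·(1, -1)(1, 0, 1)ᵀ, so take a₁ = (2, -1), b₁ = (0, 1, 0), a₂ = (1, -1), b₂ = (1, 0, 1).
Each slice is an integer combination of E₁ = a₁b₁ᵀ and E₂ = a₂b₂ᵀ: S₀ = −3·E₁ + E₂, S₁ = −E₁ − 2·E₂, S₂ = −2·E₁ + E₂; reading off coefficients, c₁ = (-3, -1, -2) and c₂ = (1, -2, 1).
Hence T = (2, -1) ⊗ (0, 1, 0) ⊗ (-3, -1, -2) + (1, -1) ⊗ (1, 0, 1) ⊗ (1, -2, 1), so rank(T) ≤ 2.
These bounds meet, so rank(T) = 2.
Check entry T[1,0,1] = 2: (-1)·(0)·(-1) + (-1)·(1)·(-2) = 2.

rank(T) = 2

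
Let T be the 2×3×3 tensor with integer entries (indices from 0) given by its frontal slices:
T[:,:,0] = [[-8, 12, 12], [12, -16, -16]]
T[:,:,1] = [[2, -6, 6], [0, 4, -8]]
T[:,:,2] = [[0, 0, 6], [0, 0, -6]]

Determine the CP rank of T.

3

Lower bound: the mode-2 unfolding of T (rows indexed by j, columns by (i,k) = (0,0), (0,1), (0,2), (1,0), (1,1), (1,2)) is [[-8, 2, 0, 12, 0, 0], [12, -6, 0, -16, 4, 0], [12, 6, 6, -16, -8, -6]].
There the 3×3 minor on rows j ∈ {0, 1, 2}, columns (i,k) ∈ {(0,0), (0,1), (0,2)} is det [[-8, 2, 0], [12, -6, 0], [12, 6, 6]] = 144 ≠ 0, so this unfolding has rank ≥ 3; CP rank is at least every unfolding rank, so rank(T) ≥ 3. (Unfolding ranks only ever bound the CP rank from below — rank(T) can be strictly larger than all of them — so the matching upper bound has to come from an explicit 3-term decomposition.)
Upper bound: T is a sum of 3 rank-1 terms, T = [1, -2] ⊗ [1, -1, -1] ⊗ [-4, -2, 0] + [1, -1] ⊗ [1, -2, -2] ⊗ [-4, 0, -2] + [1, -1] ⊗ [1, -2, 1] ⊗ [0, 4, 2] (one valid choice — decompositions are not unique — normalised so each a, b is primitive with positive first nonzero entry; check it by expanding all entries), so rank(T) ≤ 3.
These bounds meet, so rank(T) = 3.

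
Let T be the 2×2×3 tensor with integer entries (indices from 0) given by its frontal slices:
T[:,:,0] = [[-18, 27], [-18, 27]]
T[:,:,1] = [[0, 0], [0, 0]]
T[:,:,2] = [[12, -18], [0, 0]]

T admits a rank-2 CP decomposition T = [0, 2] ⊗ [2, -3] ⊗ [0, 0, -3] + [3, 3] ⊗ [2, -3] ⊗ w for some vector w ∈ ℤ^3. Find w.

Subtract the known terms from T to get the rank-1 residual R = [3, 3] ⊗ [2, -3] ⊗ w, so R[i,j,k] = a[i]·b[j]·w[k]. Pick indices with nonzero a[0]·b[0] = (3)·(2) = 6. Only the fibre through (0,0,·) is needed: R[0,0,:] = T[0,0,:] − Σₗ aₗ[0]bₗ[0]cₗ = [-18, 0, 12] − (0)·(2)·[0, 0, -3] = [-18, 0, 12]. Then w[k] = R[0,0,k] / 6 for each k, giving w = [-18, 0, 12] / 6 = [-3, 0, 2].

w = [-3, 0, 2]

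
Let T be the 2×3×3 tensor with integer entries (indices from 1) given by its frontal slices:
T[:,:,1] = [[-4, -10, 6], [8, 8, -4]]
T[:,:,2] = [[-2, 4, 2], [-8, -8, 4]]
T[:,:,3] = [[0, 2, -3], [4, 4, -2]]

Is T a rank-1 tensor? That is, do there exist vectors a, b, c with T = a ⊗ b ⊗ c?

The mode-3 unfolding of T (rows indexed by k, columns by (i,j) = (1,1), (1,2), (1,3), (2,1), (2,2), (2,3)) is [[-4, -10, 6, 8, 8, -4], [-2, 4, 2, -8, -8, 4], [0, 2, -3, 4, 4, -2]].
There the 3×3 minor on rows k ∈ {1, 2, 3}, columns (i,j) ∈ {(1,1), (1,2), (1,3)} is det [[-4, -10, 6], [-2, 4, 2], [0, 2, -3]] = 100 ≠ 0, so this unfolding has rank ≥ 3; CP rank is at least every unfolding rank, so rank(T) ≥ 3.
In particular rank(T) ≥ 3 > 1, so T is not rank-1.

No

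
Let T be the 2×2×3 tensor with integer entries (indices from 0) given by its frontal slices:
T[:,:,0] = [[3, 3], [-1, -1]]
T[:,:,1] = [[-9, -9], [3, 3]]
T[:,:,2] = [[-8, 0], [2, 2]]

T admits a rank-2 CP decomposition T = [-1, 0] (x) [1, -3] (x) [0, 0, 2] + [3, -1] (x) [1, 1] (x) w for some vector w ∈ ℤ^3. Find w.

w = [1, -3, -2]

Subtract the known terms from T to get the rank-1 residual R = [3, -1] (x) [1, 1] (x) w, so R[i,j,k] = a[i]·b[j]·w[k]. Pick indices with nonzero a[0]·b[0] = (3)·(1) = 3. Only the fibre through (0,0,·) is needed: R[0,0,:] = T[0,0,:] − Σₗ aₗ[0]bₗ[0]cₗ = [3, -9, -8] − (-1)·(1)·[0, 0, 2] = [3, -9, -6]. Then w[k] = R[0,0,k] / 3 for each k, giving w = [3, -9, -6] / 3 = [1, -3, -2].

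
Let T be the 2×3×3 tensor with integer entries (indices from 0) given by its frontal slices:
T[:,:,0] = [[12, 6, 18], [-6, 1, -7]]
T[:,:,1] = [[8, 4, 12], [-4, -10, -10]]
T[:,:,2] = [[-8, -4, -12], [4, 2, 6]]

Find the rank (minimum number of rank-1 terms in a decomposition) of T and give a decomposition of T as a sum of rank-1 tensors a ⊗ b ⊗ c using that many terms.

Lower bound: the mode-1 unfolding of T (rows indexed by i, columns by (j,k) = (0,0), (0,1), (0,2), (1,0), (1,1), (1,2), (2,0), (2,1), (2,2)) is [[12, 8, -8, 6, 4, -4, 18, 12, -12], [-6, -4, 4, 1, -10, 2, -7, -10, 6]].
There the 2×2 minor on rows i ∈ {0, 1}, columns (j,k) ∈ {(0,0), (1,0)} is det [[12, 6], [-6, 1]] = 48 ≠ 0, so this unfolding has rank ≥ 2; CP rank is at least every unfolding rank, so rank(T) ≥ 2. (Flattening ranks never certify an upper bound on CP rank; for that we must actually write T with 2 rank-1 terms.)
Upper bound — finding two terms. Write S_k = T[:,:,k] for the frontal slices: S₀ = [[12, 6, 18], [-6, 1, -7]], S₁ = [[8, 4, 12], [-4, -10, -10]], S₂ = [[-8, -4, -12], [4, 2, 6]].
If T = a₁ ⊗ b₁ ⊗ c₁ + a₂ ⊗ b₂ ⊗ c₂ then each S_k = c₁[k]·a₁b₁ᵀ + c₂[k]·a₂b₂ᵀ. S₀ and S₁ are linearly independent, so a₁b₁ᵀ and a₂b₂ᵀ must span the same plane of matrices: they are the rank-1 matrices of the form x·S₀ + y·S₁.
The 2×2 minor of x·S₀ + y·S₁ on rows {0,1}, columns {0,1} is 48·x² − 64·xy − 64·y² = 16·(x − 2·y)(3·x + 2·y), vanishing at (x:y) = (2:1) and (2:-3).
M₁ = 2·S₀ + S₁ = [[32, 16, 48], [-16, -8, -24]] = 8·[2, -1][2, 1, 3]ᵀ and M₂ = 2·S₀ − 3·S₁ = [[0, 0, 0], [0, 32, 16]] = 16·[0, 1][0, 2, 1]ᵀ, so take a₁ = [2, -1], b₁ = [2, 1, 3], a₂ = [0, 1], b₂ = [0, 2, 1].
Each slice is an integer combination of E₁ = a₁b₁ᵀ and E₂ = a₂b₂ᵀ: S₀ = 3·E₁ + 2·E₂, S₁ = 2·E₁ − 4·E₂, S₂ = −2·E₁; reading off coefficients, c₁ = [3, 2, -2] and c₂ = [2, -4, 0].
Hence T = [2, -1] ⊗ [2, 1, 3] ⊗ [3, 2, -2] + [0, 1] ⊗ [0, 2, 1] ⊗ [2, -4, 0], so rank(T) ≤ 2.
These bounds meet, so rank(T) = 2.

rank(T) = 2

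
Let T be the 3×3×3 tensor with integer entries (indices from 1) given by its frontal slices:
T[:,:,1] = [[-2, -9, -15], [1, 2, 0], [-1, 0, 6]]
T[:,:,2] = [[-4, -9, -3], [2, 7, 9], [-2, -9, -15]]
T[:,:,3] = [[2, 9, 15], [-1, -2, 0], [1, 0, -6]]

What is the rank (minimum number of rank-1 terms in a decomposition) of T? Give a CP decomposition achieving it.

rank(T) = 2

Lower bound: the mode-3 unfolding of T (rows indexed by k, columns by (i,j) = (1,1), (1,2), (1,3), (2,1), (2,2), (2,3), (3,1), (3,2), (3,3)) is [[-2, -9, -15, 1, 2, 0, -1, 0, 6], [-4, -9, -3, 2, 7, 9, -2, -9, -15], [2, 9, 15, -1, -2, 0, 1, 0, -6]].
There the 2×2 minor on rows k ∈ {1, 2}, columns (i,j) ∈ {(1,1), (1,2)} is det [[-2, -9], [-4, -9]] = -18 ≠ 0, so this unfolding has rank ≥ 2; CP rank is at least every unfolding rank, so rank(T) ≥ 2. (Flattening ranks never certify an upper bound on CP rank; for that we must actually write T with 2 rank-1 terms.)
Upper bound — finding two terms. Write S_k = T[:,:,k] for the frontal slices: S₁ = [[-2, -9, -15], [1, 2, 0], [-1, 0, 6]], S₂ = [[-4, -9, -3], [2, 7, 9], [-2, -9, -15]], S₃ = [[2, 9, 15], [-1, -2, 0], [1, 0, -6]].
If T = a₁ ∘ b₁ ∘ c₁ + a₂ ∘ b₂ ∘ c₂ then each S_k = c₁[k]·a₁b₁ᵀ + c₂[k]·a₂b₂ᵀ. S₁ and S₂ are linearly independent, so a₁b₁ᵀ and a₂b₂ᵀ must span the same plane of matrices: they are the rank-1 matrices of the form x·S₁ + y·S₂.
The 2×2 minor of x·S₁ + y·S₂ on rows {1,2}, columns {1,2} is 5·x² + 5·xy − 10·y² = 5·(x + 2·y)(x − y), vanishing at (x:y) = (2:-1) and (1:1).
M₁ = 2·S₁ − S₂ = [[0, -9, -27], [0, -3, -9], [0, 9, 27]] = (-3)·[3, 1, -3][0, 1, 3]ᵀ and M₂ = S₁ + S₂ = [[-6, -18, -18], [3, 9, 9], [-3, -9, -9]] = (-3)·[2, -1, 1][1, 3, 3]ᵀ, so take a₁ = [3, 1, -3], b₁ = [0, 1, 3], a₂ = [2, -1, 1], b₂ = [1, 3, 3].
Each slice is an integer combination of E₁ = a₁b₁ᵀ and E₂ = a₂b₂ᵀ: S₁ = −E₁ − E₂, S₂ = E₁ − 2·E₂, S₃ = E₁ + E₂; reading off coefficients, c₁ = [-1, 1, 1] and c₂ = [-1, -2, 1].
Hence T = [3, 1, -3] ∘ [0, 1, 3] ∘ [-1, 1, 1] + [2, -1, 1] ∘ [1, 3, 3] ∘ [-1, -2, 1], so rank(T) ≤ 2.
These bounds meet, so rank(T) = 2.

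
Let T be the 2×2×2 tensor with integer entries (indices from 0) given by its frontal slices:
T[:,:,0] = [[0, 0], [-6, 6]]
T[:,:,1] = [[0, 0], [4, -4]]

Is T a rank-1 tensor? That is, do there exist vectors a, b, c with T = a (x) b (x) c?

If T = a (x) b (x) c then every fibre of T is a multiple of the corresponding factor, so read the factors off the fibres through the nonzero entry T[1,0,0] = -6.
The mode-1 fibre T[:,0,0] = [0, -6] gives a = [0, 1] (primitive direction); the mode-2 fibre T[1,:,0] = [-6, 6] gives b = [1, -1]; then c[k] = T[1,0,k] / (a[1]·b[0]) = [-6, 4] / 1 = [-6, 4].
Expanding [0, 1] (x) [1, -1] (x) [-6, 4] reproduces all 8 entries of T, so T = [0, 1] (x) [1, -1] (x) [-6, 4] and rank(T) ≤ 1.
Equivalently every frontal slice T[:,:,k] is c[k] times the rank-1 matrix [0, 1] (x) [1, -1]. So T has rank 1 (it is nonzero).

Yes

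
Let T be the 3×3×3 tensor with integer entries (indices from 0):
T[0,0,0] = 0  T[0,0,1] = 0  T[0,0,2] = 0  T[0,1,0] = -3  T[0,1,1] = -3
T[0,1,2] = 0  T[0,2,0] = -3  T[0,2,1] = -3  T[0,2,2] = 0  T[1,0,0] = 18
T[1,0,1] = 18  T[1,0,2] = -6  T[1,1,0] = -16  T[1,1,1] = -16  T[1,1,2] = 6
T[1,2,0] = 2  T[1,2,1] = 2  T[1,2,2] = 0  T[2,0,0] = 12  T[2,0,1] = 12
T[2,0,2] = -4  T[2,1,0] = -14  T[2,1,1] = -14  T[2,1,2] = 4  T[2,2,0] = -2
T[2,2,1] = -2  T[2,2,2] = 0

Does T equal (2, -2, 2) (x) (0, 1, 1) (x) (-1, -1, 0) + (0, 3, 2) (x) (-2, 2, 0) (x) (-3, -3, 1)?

No

Reconstruct entry (0,1,0) from the claimed factors: Σₗ aₗ[0]bₗ[1]cₗ[0] = (2)·(1)·(-1) + (0)·(2)·(-3) = -2, but T[0,1,0] = -3. The claim is false.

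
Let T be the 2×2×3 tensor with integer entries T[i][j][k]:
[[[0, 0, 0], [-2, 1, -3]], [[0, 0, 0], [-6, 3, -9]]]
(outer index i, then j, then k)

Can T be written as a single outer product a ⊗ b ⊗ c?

Yes

If T = a ⊗ b ⊗ c then every fibre of T is a multiple of the corresponding factor, so read the factors off the fibres through the nonzero entry T[0,1,0] = -2.
The mode-1 fibre T[:,1,0] = [-2, -6] gives a = [1, 3] (primitive direction); the mode-2 fibre T[0,:,0] = [0, -2] gives b = [0, 1]; then c[k] = T[0,1,k] / (a[0]·b[1]) = [-2, 1, -3] / 1 = [-2, 1, -3].
Expanding [1, 3] ⊗ [0, 1] ⊗ [-2, 1, -3] reproduces all 12 entries of T, so T = [1, 3] ⊗ [0, 1] ⊗ [-2, 1, -3] and rank(T) ≤ 1.
Equivalently every frontal slice T[:,:,k] is c[k] times the rank-1 matrix [1, 3] ⊗ [0, 1]. So T has rank 1 (it is nonzero).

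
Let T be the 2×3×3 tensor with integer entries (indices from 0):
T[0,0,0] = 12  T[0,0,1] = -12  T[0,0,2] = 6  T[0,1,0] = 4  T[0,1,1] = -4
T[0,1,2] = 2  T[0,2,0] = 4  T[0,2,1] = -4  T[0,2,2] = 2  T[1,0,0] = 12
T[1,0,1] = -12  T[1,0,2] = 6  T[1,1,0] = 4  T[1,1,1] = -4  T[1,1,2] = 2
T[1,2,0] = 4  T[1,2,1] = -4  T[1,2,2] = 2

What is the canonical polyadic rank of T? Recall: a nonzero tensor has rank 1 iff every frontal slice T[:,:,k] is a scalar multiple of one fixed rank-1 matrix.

1

Lower bound: T ≠ 0 (e.g. T[0,0,0] = 12), so rank(T) ≥ 1.
Upper bound: the mode-1 fibre T[:,0,0] = [12, 12] gives a = [1, 1] (primitive direction); the mode-2 fibre T[0,:,0] = [12, 4, 4] gives b = [3, 1, 1]; then c[k] = T[0,0,k] / (a[0]·b[0]) = [12, -12, 6] / 3 = [4, -4, 2].
Expanding [1, 1] ⊗ [3, 1, 1] ⊗ [4, -4, 2] reproduces all 18 entries of T, so T = [1, 1] ⊗ [3, 1, 1] ⊗ [4, -4, 2] and rank(T) ≤ 1.
These bounds meet, so rank(T) = 1.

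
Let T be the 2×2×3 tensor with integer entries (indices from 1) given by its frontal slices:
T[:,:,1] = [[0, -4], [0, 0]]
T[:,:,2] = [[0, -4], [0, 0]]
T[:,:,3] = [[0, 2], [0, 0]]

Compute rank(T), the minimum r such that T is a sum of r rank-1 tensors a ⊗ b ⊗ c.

1

Lower bound: T ≠ 0 (e.g. T[1,2,1] = -4), so rank(T) ≥ 1.
Upper bound: if T = a ⊗ b ⊗ c then every fibre of T is a multiple of the corresponding factor, so read the factors off the fibres through the nonzero entry T[1,2,1] = -4.
The mode-1 fibre T[:,2,1] = [-4, 0] gives a = [1, 0] (primitive direction); the mode-2 fibre T[1,:,1] = [0, -4] gives b = [0, 1]; then c[k] = T[1,2,k] / (a[1]·b[2]) = [-4, -4, 2] / 1 = [-4, -4, 2].
Expanding [1, 0] ⊗ [0, 1] ⊗ [-4, -4, 2] reproduces all 12 entries of T, so T = [1, 0] ⊗ [0, 1] ⊗ [-4, -4, 2] and rank(T) ≤ 1.
These bounds meet, so rank(T) = 1.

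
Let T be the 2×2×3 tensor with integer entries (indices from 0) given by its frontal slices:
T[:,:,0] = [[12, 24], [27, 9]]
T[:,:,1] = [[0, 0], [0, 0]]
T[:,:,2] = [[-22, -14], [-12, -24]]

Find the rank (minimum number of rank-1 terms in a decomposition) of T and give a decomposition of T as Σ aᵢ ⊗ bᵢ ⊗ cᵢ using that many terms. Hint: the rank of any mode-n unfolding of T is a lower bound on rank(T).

Lower bound: in the mode-3 unfolding of T (rows indexed by k, columns by (i,j)) the 2×2 minor on rows k ∈ {0, 2}, columns (i,j) ∈ {(0,0), (0,1)} is det [[12, 24], [-22, -14]] = 360 ≠ 0, so that unfolding has rank ≥ 2 and hence rank(T) ≥ 2 (CP rank is at least every unfolding rank, though it can be larger).
Upper bound: with S_k = T[:,:,k], the two rank-1 terms a₁b₁ᵀ, a₂b₂ᵀ are the rank-1 members of the pencil x·S₀ + y·S₂.
det(x·S₀ + y·S₂) is −540·x² + 180·xy + 360·y² = (-180)·(3·x + 2·y)(x − y), vanishing at (x:y) = (2:-3) and (1:1).
M₁ = 2·S₀ − 3·S₂ = [[90, 90], [90, 90]] = 90·(1, 1)(1, 1)ᵀ and M₂ = S₀ + S₂ = [[-10, 10], [15, -15]] = (-5)·(2, -3)(1, -1)ᵀ, so take a₁ = (1, 1), b₁ = (1, 1), a₂ = (2, -3), b₂ = (1, -1).
Each slice is an integer combination of E₁ = a₁b₁ᵀ and E₂ = a₂b₂ᵀ: S₀ = 18·E₁ − 3·E₂, S₁ = 0, S₂ = −18·E₁ − 2·E₂; reading off coefficients, c₁ = (18, 0, -18) and c₂ = (-3, 0, -2).
Hence T = (1, 1) ⊗ (1, 1) ⊗ (18, 0, -18) + (2, -3) ⊗ (1, -1) ⊗ (-3, 0, -2), so rank(T) ≤ 2.
These bounds meet, so rank(T) = 2.

rank(T) = 2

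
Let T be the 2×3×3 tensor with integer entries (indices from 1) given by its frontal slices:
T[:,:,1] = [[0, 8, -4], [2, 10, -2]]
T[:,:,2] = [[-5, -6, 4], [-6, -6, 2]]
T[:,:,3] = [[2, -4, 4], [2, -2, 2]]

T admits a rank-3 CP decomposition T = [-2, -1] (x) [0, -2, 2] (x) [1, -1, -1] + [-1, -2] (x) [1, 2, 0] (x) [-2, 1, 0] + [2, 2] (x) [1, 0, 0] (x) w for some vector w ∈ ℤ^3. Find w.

w = [-1, -2, 1]

Subtract the known terms from T to get the rank-1 residual R = [2, 2] (x) [1, 0, 0] (x) w, so R[i,j,k] = a[i]·b[j]·w[k]. Pick indices with nonzero a[1]·b[1] = (2)·(1) = 2. Only the fibre through (1,1,·) is needed: R[1,1,:] = T[1,1,:] − Σₗ aₗ[1]bₗ[1]cₗ = [0, -5, 2] − (-2)·(0)·[1, -1, -1] − (-1)·(1)·[-2, 1, 0] = [-2, -4, 2]. Then w[k] = R[1,1,k] / 2 for each k, giving w = [-2, -4, 2] / 2 = [-1, -2, 1].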